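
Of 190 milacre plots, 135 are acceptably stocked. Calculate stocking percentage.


Formula: Stocking % = stocked plots / total plots * 100
Stocking = 135 / 190 * 100
Stocking = 0.7105 * 100 = 71.1%

71.1


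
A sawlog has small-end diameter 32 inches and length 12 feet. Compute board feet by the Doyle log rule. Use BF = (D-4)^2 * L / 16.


Doyle: BF = (D - 4)^2 * L / 16
Adjusted diameter = 32 - 4 = 28 in
(D-4)^2 = 28^2 = 784
BF = 784 * 12 / 16 = 588 BF

588


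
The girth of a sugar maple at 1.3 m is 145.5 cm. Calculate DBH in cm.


Formula: DBH = C / pi
DBH = 145.5 / pi
pi = 3.14159...
DBH = 46.3 cm

46.3


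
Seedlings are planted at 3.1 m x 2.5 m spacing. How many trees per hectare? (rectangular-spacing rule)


Formula: TPH = 10000 m^2/ha / (spacing_x * spacing_y)
Area per tree = 3.1 m * 2.5 m = 7.75 m^2
TPH = 10000 / 7.75 = 1290 trees/ha

1290


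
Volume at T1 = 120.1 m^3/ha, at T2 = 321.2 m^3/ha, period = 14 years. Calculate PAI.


Formula: PAI = (V_T2 - V_T1) / (T2 - T1)
Volume increment = 321.2 - 120.1 = 201.1 m^3/ha
PAI = 201.1 / 14 = 14.36 m^3/ha/year

14.36


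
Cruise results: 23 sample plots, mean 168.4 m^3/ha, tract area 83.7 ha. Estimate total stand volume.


Formula: Total Volume = Mean Volume per ha * Total Area
Total Volume = 168.4 m^3/ha * 83.7 ha
Total Volume = 14095 m^3

14095


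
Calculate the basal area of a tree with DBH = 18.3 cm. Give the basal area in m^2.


Formula: BA = pi * (DBH/2)^2 / 10000  (cm^2 to m^2)
Radius = DBH/2 = 18.3/2 = 9.15 cm
BA = pi * 9.15^2 / 10000
   = 263.022 cm^2 / 10000
   = 0.0263 m^2

0.0263


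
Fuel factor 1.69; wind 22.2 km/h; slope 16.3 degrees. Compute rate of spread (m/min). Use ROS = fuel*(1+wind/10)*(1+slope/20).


Formula: ROS = fuel * (1 + wind/10) * (1 + slope/20)
Wind factor = 1 + 22.2/10 = 3.22
Slope factor = 1 + 16.3/20 = 1.815
ROS = 1.69 * 3.22 * 1.815 = 9.88 m/min

9.88


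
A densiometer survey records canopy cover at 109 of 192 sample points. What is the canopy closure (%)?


Formula: Canopy closure = covered points / total points * 100
Closure = 109 / 192 * 100
Closure = 0.5677 * 100 = 56.8%

56.8


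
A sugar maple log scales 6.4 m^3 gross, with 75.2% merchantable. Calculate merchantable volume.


Formula: MV = V_total * (merchantable_pct / 100)
Merchantable fraction = 75.2% / 100 = 0.752
MV = 6.4 m^3 * 0.752 = 4.813 m^3

4.813


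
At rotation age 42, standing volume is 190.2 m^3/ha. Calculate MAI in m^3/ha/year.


Formula: MAI = Total Volume / Stand Age
MAI = 190.2 m^3/ha / 42 years
MAI = 4.53 m^3/ha/year

4.53


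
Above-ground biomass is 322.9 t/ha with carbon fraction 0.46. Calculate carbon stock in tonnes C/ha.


Formula: Carbon Stock = Biomass * Carbon Fraction
C = 322.9 t/ha * 0.46
C = 148.5 t C/ha

148.5


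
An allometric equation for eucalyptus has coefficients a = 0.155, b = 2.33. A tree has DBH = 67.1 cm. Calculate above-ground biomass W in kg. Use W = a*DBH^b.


Formula: W = a * DBH^b  (allometric power law)
DBH^b = 67.1^2.33 = 18041.119
W = 0.155 * 18041.119 = 2796.4 kg

2796.4


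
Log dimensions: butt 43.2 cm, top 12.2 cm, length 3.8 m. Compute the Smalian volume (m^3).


Smalian: V = (A1 + A2)/2 * L,  A = pi*(D/200)^2
A1 = pi*(43.2/200)^2 = 0.146574 m^2
A2 = pi*(12.2/200)^2 = 0.01169 m^2
V = (0.146574+0.01169)/2*3.8 = 0.3007 m^3

0.3007


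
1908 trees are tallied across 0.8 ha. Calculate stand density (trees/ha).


Formula: Stand Density = N_trees / Area_ha
Density = 1908 trees / 0.8 ha
Density = 2385 trees/ha

2385


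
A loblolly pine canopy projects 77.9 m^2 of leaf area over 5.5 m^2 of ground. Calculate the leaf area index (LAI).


Formula: LAI = total leaf area / ground area  (dimensionless)
LAI = 77.9 m^2 / 5.5 m^2
LAI = 14.16

14.16


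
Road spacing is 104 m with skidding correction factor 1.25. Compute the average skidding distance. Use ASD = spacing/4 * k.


Formula: ASD = (spacing / 4) * correction
Uncorrected distance = spacing / 4 = 104 / 4 = 26 m
ASD = 26 * 1.25 = 33 m

33


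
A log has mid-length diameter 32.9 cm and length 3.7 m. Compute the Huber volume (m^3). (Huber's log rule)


Huber: V = Am * L,  Am = pi*(Dm/200)^2
Am = pi*(32.9/200)^2 = 0.085012 m^2
V = 0.085012*3.7 = 0.3145 m^3

0.3145


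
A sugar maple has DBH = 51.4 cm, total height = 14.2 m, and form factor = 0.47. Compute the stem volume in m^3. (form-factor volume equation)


Formula: V = pi * (DBH/200)^2 * H * ff
Radius = DBH/200 = 51.4/200 = 0.257 m
Radius^2 = 0.257^2 = 0.066049 m^2
V = pi * 0.066049 * 14.2 * 0.47
V = 1.385 m^3

1.385


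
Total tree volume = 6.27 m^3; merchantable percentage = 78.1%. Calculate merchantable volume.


Formula: MV = V_total * (merchantable_pct / 100)
Merchantable fraction = 78.1% / 100 = 0.781
MV = 6.27 m^3 * 0.781 = 4.897 m^3

4.897


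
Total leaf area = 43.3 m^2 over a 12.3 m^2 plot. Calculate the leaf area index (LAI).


Formula: LAI = total leaf area / ground area  (dimensionless)
LAI = 43.3 m^2 / 12.3 m^2
LAI = 3.52

3.52


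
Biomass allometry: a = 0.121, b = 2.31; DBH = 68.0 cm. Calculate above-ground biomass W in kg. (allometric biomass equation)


Formula: W = a * DBH^b  (allometric power law)
DBH^b = 68.0^2.31 = 17103.9173
W = 0.121 * 17103.9173 = 2069.6 kg

2069.6


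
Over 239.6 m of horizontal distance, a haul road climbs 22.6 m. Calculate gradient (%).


Formula: Gradient = rise / run * 100
Gradient = 22.6 / 239.6 * 100 = 9.4%

9.4


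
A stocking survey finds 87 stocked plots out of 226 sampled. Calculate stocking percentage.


Formula: Stocking % = stocked plots / total plots * 100
Stocking = 87 / 226 * 100
Stocking = 0.385 * 100 = 38.5%

38.5


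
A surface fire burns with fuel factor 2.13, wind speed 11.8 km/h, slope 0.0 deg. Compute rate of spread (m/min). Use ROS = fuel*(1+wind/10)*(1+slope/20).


Formula: ROS = fuel * (1 + wind/10) * (1 + slope/20)
Wind factor = 1 + 11.8/10 = 2.18
Slope factor = 1 + 0.0/20 = 1.0
ROS = 2.13 * 2.18 * 1.0 = 4.64 m/min

4.64


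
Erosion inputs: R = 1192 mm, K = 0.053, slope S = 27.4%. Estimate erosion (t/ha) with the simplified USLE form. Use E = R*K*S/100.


Formula: E = R * K * S / 100  (simplified USLE)
R * K = 1192 * 0.053 = 63.176
E = 63.176 * 27.4 / 100 = 17.31 t/ha

17.31


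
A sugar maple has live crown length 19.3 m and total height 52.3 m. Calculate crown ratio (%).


Formula: Crown Ratio = (Crown Length / Total Height) * 100
CR = (19.3 m / 52.3 m) * 100
CR = 0.369 * 100 = 36.9%

36.9


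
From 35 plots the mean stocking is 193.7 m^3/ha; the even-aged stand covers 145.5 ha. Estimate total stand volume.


Formula: Total Volume = Mean Volume per ha * Total Area
Total Volume = 193.7 m^3/ha * 145.5 ha
Total Volume = 28183 m^3

28183


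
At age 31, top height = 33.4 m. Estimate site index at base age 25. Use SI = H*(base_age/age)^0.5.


Formula: SI = H_dom * (base_age / age)^0.5
Age ratio = 25 / 31 = 0.80645
sqrt(age_ratio) = 0.89803
SI = 33.4 * 0.89803 = 30.0 m

30.0


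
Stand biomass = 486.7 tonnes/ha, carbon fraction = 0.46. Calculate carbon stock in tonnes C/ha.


Formula: Carbon Stock = Biomass * Carbon Fraction
C = 486.7 t/ha * 0.46
C = 223.9 t C/ha

223.9


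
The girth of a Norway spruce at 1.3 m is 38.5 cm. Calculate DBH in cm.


Formula: DBH = C / pi
DBH = 38.5 / pi
pi = 3.14159...
DBH = 12.3 cm

12.3


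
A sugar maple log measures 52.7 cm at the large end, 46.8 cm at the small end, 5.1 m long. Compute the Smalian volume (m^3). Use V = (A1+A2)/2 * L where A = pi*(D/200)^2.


Smalian: V = (A1 + A2)/2 * L,  A = pi*(D/200)^2
A1 = pi*(52.7/200)^2 = 0.218128 m^2
A2 = pi*(46.8/200)^2 = 0.172021 m^2
V = (0.218128+0.172021)/2*5.1 = 0.9949 m^3

0.9949


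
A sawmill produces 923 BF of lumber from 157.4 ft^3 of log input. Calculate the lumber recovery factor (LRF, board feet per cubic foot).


Formula: LRF = Lumber Output (BF) / Log Input (ft^3)
LRF = 923 BF / 157.4 ft^3
LRF = 5.86 BF/ft^3

5.86


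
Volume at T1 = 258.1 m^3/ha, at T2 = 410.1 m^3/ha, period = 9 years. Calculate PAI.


Formula: PAI = (V_T2 - V_T1) / (T2 - T1)
Volume increment = 410.1 - 258.1 = 152.0 m^3/ha
PAI = 152.0 / 9 = 16.89 m^3/ha/year

16.89


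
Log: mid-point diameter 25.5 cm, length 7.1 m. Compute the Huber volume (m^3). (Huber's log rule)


Huber: V = Am * L,  Am = pi*(Dm/200)^2
Am = pi*(25.5/200)^2 = 0.051071 m^2
V = 0.051071*7.1 = 0.3626 m^3

0.3626


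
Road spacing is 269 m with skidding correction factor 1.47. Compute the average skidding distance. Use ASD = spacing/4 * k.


Formula: ASD = (spacing / 4) * correction
Uncorrected distance = spacing / 4 = 269 / 4 = 67.25 m
ASD = 67.25 * 1.47 = 99 m

99


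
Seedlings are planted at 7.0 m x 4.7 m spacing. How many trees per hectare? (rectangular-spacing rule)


Formula: TPH = 10000 m^2/ha / (spacing_x * spacing_y)
Area per tree = 7.0 m * 4.7 m = 32.9 m^2
TPH = 10000 / 32.9 = 304 trees/ha

304


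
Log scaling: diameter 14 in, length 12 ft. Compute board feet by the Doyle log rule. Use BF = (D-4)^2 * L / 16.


Doyle: BF = (D - 4)^2 * L / 16
Adjusted diameter = 14 - 4 = 10 in
(D-4)^2 = 10^2 = 100
BF = 100 * 12 / 16 = 75 BF

75


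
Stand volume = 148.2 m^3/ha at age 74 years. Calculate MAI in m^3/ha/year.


Formula: MAI = Total Volume / Stand Age
MAI = 148.2 m^3/ha / 74 years
MAI = 2.0 m^3/ha/year

2.0


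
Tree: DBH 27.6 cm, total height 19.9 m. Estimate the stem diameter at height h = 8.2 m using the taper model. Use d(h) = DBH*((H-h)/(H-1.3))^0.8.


Taper: d(h) = DBH * ((H - h) / (H - 1.3))^0.8
Numerator = H - h = 19.9 - 8.2 = 11.7 m
Denominator = H - 1.3 = 19.9 - 1.3 = 18.6 m
Ratio = 11.7 / 18.6 = 0.62903
d = 27.6 * 0.62903^0.8 = 19.0 cm

19.0


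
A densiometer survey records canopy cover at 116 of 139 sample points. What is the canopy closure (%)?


Formula: Canopy closure = covered points / total points * 100
Closure = 116 / 139 * 100
Closure = 0.8345 * 100 = 83.5%

83.5


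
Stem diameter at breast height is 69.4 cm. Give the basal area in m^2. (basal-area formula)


Formula: BA = pi * (DBH/2)^2 / 10000  (cm^2 to m^2)
Radius = DBH/2 = 69.4/2 = 34.7 cm
BA = pi * 34.7^2 / 10000
   = 3782.7603 cm^2 / 10000
   = 0.3783 m^2

0.3783


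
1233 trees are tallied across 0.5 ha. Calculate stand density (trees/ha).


Formula: Stand Density = N_trees / Area_ha
Density = 1233 trees / 0.5 ha
Density = 2466 trees/ha

2466


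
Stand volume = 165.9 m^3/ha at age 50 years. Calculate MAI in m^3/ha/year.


Formula: MAI = Total Volume / Stand Age
MAI = 165.9 m^3/ha / 50 years
MAI = 3.32 m^3/ha/year

3.32


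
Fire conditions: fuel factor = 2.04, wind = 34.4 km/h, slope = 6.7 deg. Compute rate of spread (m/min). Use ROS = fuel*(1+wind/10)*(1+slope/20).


Formula: ROS = fuel * (1 + wind/10) * (1 + slope/20)
Wind factor = 1 + 34.4/10 = 4.44
Slope factor = 1 + 6.7/20 = 1.335
ROS = 2.04 * 4.44 * 1.335 = 12.09 m/min

12.09


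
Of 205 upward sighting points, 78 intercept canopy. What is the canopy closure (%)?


Formula: Canopy closure = covered points / total points * 100
Closure = 78 / 205 * 100
Closure = 0.3805 * 100 = 38.0%

38.0


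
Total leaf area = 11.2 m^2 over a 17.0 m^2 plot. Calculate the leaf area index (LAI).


Formula: LAI = total leaf area / ground area  (dimensionless)
LAI = 11.2 m^2 / 17.0 m^2
LAI = 0.66

0.66


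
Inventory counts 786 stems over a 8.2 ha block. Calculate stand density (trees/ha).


Formula: Stand Density = N_trees / Area_ha
Density = 786 trees / 8.2 ha
Density = 96 trees/ha

96


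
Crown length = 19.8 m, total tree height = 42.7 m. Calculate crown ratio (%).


Formula: Crown Ratio = (Crown Length / Total Height) * 100
CR = (19.8 m / 42.7 m) * 100
CR = 0.4637 * 100 = 46.4%

46.4


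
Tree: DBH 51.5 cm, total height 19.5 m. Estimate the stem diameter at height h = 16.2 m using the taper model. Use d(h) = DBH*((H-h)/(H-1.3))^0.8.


Taper: d(h) = DBH * ((H - h) / (H - 1.3))^0.8
Numerator = H - h = 19.5 - 16.2 = 3.3 m
Denominator = H - 1.3 = 19.5 - 1.3 = 18.2 m
Ratio = 3.3 / 18.2 = 0.18132
d = 51.5 * 0.18132^0.8 = 13.1 cm

13.1


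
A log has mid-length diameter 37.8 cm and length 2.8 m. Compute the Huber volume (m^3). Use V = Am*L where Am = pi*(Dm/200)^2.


Huber: V = Am * L,  Am = pi*(Dm/200)^2
Am = pi*(37.8/200)^2 = 0.112221 m^2
V = 0.112221*2.8 = 0.3142 m^3

0.3142


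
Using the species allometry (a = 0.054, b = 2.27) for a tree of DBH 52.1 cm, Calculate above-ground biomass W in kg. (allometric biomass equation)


Formula: W = a * DBH^b  (allometric power law)
DBH^b = 52.1^2.27 = 7892.628
W = 0.054 * 7892.628 = 426.2 kg

426.2


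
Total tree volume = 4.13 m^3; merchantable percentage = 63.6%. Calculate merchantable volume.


Formula: MV = V_total * (merchantable_pct / 100)
Merchantable fraction = 63.6% / 100 = 0.636
MV = 4.13 m^3 * 0.636 = 2.627 m^3

2.627


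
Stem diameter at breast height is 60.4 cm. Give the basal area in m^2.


Formula: BA = pi * (DBH/2)^2 / 10000  (cm^2 to m^2)
Radius = DBH/2 = 60.4/2 = 30.2 cm
BA = pi * 30.2^2 / 10000
   = 2865.2582 cm^2 / 10000
   = 0.2865 m^2

0.2865


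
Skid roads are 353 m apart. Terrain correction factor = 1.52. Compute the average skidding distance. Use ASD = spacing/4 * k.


Formula: ASD = (spacing / 4) * correction
Uncorrected distance = spacing / 4 = 353 / 4 = 88.25 m
ASD = 88.25 * 1.52 = 134 m

134


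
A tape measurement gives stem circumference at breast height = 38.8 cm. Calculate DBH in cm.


Formula: DBH = C / pi
DBH = 38.8 / pi
pi = 3.14159...
DBH = 12.4 cm

12.4


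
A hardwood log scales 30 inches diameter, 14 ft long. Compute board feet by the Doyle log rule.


Doyle: BF = (D - 4)^2 * L / 16
Adjusted diameter = 30 - 4 = 26 in
(D-4)^2 = 26^2 = 676
BF = 676 * 14 / 16 = 592 BF

592


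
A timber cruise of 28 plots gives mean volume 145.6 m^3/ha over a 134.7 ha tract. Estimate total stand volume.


Formula: Total Volume = Mean Volume per ha * Total Area
Total Volume = 145.6 m^3/ha * 134.7 ha
Total Volume = 19612 m^3

19612


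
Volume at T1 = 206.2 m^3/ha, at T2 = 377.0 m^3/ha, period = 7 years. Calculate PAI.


Formula: PAI = (V_T2 - V_T1) / (T2 - T1)
Volume increment = 377.0 - 206.2 = 170.8 m^3/ha
PAI = 170.8 / 7 = 24.4 m^3/ha/year

24.4


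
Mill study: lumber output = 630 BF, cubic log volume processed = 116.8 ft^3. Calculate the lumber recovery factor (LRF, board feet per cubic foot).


Formula: LRF = Lumber Output (BF) / Log Input (ft^3)
LRF = 630 BF / 116.8 ft^3
LRF = 5.39 BF/ft^3

5.39


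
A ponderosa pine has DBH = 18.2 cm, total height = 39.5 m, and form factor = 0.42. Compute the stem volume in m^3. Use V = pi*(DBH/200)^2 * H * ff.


Formula: V = pi * (DBH/200)^2 * H * ff
Radius = DBH/200 = 18.2/200 = 0.091 m
Radius^2 = 0.091^2 = 0.008281 m^2
V = pi * 0.008281 * 39.5 * 0.42
V = 0.432 m^3

0.432


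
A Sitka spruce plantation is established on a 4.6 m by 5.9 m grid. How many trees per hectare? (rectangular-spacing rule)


Formula: TPH = 10000 m^2/ha / (spacing_x * spacing_y)
Area per tree = 4.6 m * 5.9 m = 27.14 m^2
TPH = 10000 / 27.14 = 368 trees/ha

368


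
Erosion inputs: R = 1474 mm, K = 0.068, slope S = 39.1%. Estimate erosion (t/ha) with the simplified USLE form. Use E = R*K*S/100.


Formula: E = R * K * S / 100  (simplified USLE)
R * K = 1474 * 0.068 = 100.232
E = 100.232 * 39.1 / 100 = 39.19 t/ha

39.19


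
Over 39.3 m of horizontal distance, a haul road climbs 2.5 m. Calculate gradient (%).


Formula: Gradient = rise / run * 100
Gradient = 2.5 / 39.3 * 100 = 6.4%

6.4


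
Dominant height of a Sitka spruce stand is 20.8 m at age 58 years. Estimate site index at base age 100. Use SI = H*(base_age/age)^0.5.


Formula: SI = H_dom * (base_age / age)^0.5
Age ratio = 100 / 58 = 1.72414
sqrt(age_ratio) = 1.31306
SI = 20.8 * 1.31306 = 27.3 m

27.3


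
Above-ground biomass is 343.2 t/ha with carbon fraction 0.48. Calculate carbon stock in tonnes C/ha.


Formula: Carbon Stock = Biomass * Carbon Fraction
C = 343.2 t/ha * 0.48
C = 164.7 t C/ha

164.7


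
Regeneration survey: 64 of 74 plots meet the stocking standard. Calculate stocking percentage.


Formula: Stocking % = stocked plots / total plots * 100
Stocking = 64 / 74 * 100
Stocking = 0.8649 * 100 = 86.5%

86.5


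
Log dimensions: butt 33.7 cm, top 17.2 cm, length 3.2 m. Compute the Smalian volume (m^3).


Smalian: V = (A1 + A2)/2 * L,  A = pi*(D/200)^2
A1 = pi*(33.7/200)^2 = 0.089197 m^2
A2 = pi*(17.2/200)^2 = 0.023235 m^2
V = (0.089197+0.023235)/2*3.2 = 0.1799 m^3

0.1799


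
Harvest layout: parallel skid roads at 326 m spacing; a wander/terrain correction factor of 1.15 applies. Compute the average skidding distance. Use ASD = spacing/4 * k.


Formula: ASD = (spacing / 4) * correction
Uncorrected distance = spacing / 4 = 326 / 4 = 81.5 m
ASD = 81.5 * 1.15 = 94 m

94


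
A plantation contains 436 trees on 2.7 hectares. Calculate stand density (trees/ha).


Formula: Stand Density = N_trees / Area_ha
Density = 436 trees / 2.7 ha
Density = 161 trees/ha

161


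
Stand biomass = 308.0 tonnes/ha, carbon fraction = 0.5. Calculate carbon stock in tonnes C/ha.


Formula: Carbon Stock = Biomass * Carbon Fraction
C = 308.0 t/ha * 0.5
C = 154.0 t C/ha

154.0


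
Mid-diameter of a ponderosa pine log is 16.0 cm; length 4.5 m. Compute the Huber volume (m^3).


Huber: V = Am * L,  Am = pi*(Dm/200)^2
Am = pi*(16.0/200)^2 = 0.020106 m^2
V = 0.020106*4.5 = 0.0905 m^3

0.0905


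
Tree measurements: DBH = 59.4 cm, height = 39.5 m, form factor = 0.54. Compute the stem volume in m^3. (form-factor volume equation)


Formula: V = pi * (DBH/200)^2 * H * ff
Radius = DBH/200 = 59.4/200 = 0.297 m
Radius^2 = 0.297^2 = 0.088209 m^2
V = pi * 0.088209 * 39.5 * 0.54
V = 5.911 m^3

5.911


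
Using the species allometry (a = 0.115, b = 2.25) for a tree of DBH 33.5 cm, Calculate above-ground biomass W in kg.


Formula: W = a * DBH^b  (allometric power law)
DBH^b = 33.5^2.25 = 2699.9195
W = 0.115 * 2699.9195 = 310.5 kg

310.5


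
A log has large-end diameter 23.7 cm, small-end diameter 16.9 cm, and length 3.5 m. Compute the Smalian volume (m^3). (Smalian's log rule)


Smalian: V = (A1 + A2)/2 * L,  A = pi*(D/200)^2
A1 = pi*(23.7/200)^2 = 0.044115 m^2
A2 = pi*(16.9/200)^2 = 0.022432 m^2
V = (0.044115+0.022432)/2*3.5 = 0.1165 m^3

0.1165


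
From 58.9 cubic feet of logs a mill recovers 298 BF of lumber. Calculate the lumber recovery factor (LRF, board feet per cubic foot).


Formula: LRF = Lumber Output (BF) / Log Input (ft^3)
LRF = 298 BF / 58.9 ft^3
LRF = 5.06 BF/ft^3

5.06


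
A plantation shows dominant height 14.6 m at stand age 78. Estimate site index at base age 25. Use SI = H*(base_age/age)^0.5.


Formula: SI = H_dom * (base_age / age)^0.5
Age ratio = 25 / 78 = 0.32051
sqrt(age_ratio) = 0.56614
SI = 14.6 * 0.56614 = 8.3 m

8.3


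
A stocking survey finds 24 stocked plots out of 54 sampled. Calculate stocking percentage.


Formula: Stocking % = stocked plots / total plots * 100
Stocking = 24 / 54 * 100
Stocking = 0.4444 * 100 = 44.4%

44.4


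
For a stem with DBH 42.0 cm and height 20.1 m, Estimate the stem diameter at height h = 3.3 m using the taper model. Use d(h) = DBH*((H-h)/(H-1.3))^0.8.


Taper: d(h) = DBH * ((H - h) / (H - 1.3))^0.8
Numerator = H - h = 20.1 - 3.3 = 16.8 m
Denominator = H - 1.3 = 20.1 - 1.3 = 18.8 m
Ratio = 16.8 / 18.8 = 0.89362
d = 42.0 * 0.89362^0.8 = 38.4 cm

38.4


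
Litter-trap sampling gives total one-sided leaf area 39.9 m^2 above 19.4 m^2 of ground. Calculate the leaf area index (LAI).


Formula: LAI = total leaf area / ground area  (dimensionless)
LAI = 39.9 m^2 / 19.4 m^2
LAI = 2.06

2.06


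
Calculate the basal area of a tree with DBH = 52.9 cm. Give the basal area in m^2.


Formula: BA = pi * (DBH/2)^2 / 10000  (cm^2 to m^2)
Radius = DBH/2 = 52.9/2 = 26.45 cm
BA = pi * 26.45^2 / 10000
   = 2197.8661 cm^2 / 10000
   = 0.2198 m^2

0.2198


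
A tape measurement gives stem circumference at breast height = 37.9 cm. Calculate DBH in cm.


Formula: DBH = C / pi
DBH = 37.9 / pi
pi = 3.14159...
DBH = 12.1 cm

12.1


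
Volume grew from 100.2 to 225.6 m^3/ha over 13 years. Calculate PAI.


Formula: PAI = (V_T2 - V_T1) / (T2 - T1)
Volume increment = 225.6 - 100.2 = 125.4 m^3/ha
PAI = 125.4 / 13 = 9.65 m^3/ha/year

9.65


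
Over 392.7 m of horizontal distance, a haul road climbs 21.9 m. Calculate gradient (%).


Formula: Gradient = rise / run * 100
Gradient = 21.9 / 392.7 * 100 = 5.6%

5.6


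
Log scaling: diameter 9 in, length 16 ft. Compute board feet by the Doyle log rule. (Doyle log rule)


Doyle: BF = (D - 4)^2 * L / 16
Adjusted diameter = 9 - 4 = 5 in
(D-4)^2 = 5^2 = 25
BF = 25 * 16 / 16 = 25 BF

25


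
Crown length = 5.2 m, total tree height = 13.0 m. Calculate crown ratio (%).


Formula: Crown Ratio = (Crown Length / Total Height) * 100
CR = (5.2 m / 13.0 m) * 100
CR = 0.4 * 100 = 40.0%

40.0


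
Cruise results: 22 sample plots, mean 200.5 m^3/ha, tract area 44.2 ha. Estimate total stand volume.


Formula: Total Volume = Mean Volume per ha * Total Area
Total Volume = 200.5 m^3/ha * 44.2 ha
Total Volume = 8862 m^3

8862


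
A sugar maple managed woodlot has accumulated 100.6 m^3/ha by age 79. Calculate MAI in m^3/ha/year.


Formula: MAI = Total Volume / Stand Age
MAI = 100.6 m^3/ha / 79 years
MAI = 1.27 m^3/ha/year

1.27


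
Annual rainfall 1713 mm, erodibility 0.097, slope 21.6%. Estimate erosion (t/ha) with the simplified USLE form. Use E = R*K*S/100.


Formula: E = R * K * S / 100  (simplified USLE)
R * K = 1713 * 0.097 = 166.161
E = 166.161 * 21.6 / 100 = 35.89 t/ha

35.89


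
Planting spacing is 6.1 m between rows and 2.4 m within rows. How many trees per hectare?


Formula: TPH = 10000 m^2/ha / (spacing_x * spacing_y)
Area per tree = 6.1 m * 2.4 m = 14.64 m^2
TPH = 10000 / 14.64 = 683 trees/ha

683


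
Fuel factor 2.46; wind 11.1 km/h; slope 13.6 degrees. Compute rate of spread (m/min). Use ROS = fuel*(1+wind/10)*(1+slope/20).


Formula: ROS = fuel * (1 + wind/10) * (1 + slope/20)
Wind factor = 1 + 11.1/10 = 2.11
Slope factor = 1 + 13.6/20 = 1.68
ROS = 2.46 * 2.11 * 1.68 = 8.72 m/min

8.72


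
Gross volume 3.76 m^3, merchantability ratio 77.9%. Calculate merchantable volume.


Formula: MV = V_total * (merchantable_pct / 100)
Merchantable fraction = 77.9% / 100 = 0.779
MV = 3.76 m^3 * 0.779 = 2.929 m^3

2.929


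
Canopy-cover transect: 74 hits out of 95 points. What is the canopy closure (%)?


Formula: Canopy closure = covered points / total points * 100
Closure = 74 / 95 * 100
Closure = 0.7789 * 100 = 77.9%

77.9


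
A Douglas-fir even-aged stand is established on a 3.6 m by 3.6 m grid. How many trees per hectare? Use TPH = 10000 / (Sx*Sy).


Formula: TPH = 10000 m^2/ha / (spacing_x * spacing_y)
Area per tree = 3.6 m * 3.6 m = 12.96 m^2
TPH = 10000 / 12.96 = 772 trees/ha

772


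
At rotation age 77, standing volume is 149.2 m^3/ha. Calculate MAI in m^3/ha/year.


Formula: MAI = Total Volume / Stand Age
MAI = 149.2 m^3/ha / 77 years
MAI = 1.94 m^3/ha/year

1.94


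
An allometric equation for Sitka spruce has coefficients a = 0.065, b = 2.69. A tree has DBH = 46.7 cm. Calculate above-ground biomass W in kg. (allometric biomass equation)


Formula: W = a * DBH^b  (allometric power law)
DBH^b = 46.7^2.69 = 30935.8753
W = 0.065 * 30935.8753 = 2010.8 kg

2010.8


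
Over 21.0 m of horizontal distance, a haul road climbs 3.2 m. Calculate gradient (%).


Formula: Gradient = rise / run * 100
Gradient = 3.2 / 21.0 * 100 = 15.2%

15.2


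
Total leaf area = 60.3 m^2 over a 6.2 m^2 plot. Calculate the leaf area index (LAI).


Formula: LAI = total leaf area / ground area  (dimensionless)
LAI = 60.3 m^2 / 6.2 m^2
LAI = 9.73

9.73


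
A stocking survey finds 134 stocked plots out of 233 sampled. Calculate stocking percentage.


Formula: Stocking % = stocked plots / total plots * 100
Stocking = 134 / 233 * 100
Stocking = 0.5751 * 100 = 57.5%

57.5


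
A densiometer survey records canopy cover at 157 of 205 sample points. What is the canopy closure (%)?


Formula: Canopy closure = covered points / total points * 100
Closure = 157 / 205 * 100
Closure = 0.7659 * 100 = 76.6%

76.6


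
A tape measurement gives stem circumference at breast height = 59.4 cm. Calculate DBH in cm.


Formula: DBH = C / pi
DBH = 59.4 / pi
pi = 3.14159...
DBH = 18.9 cm

18.9


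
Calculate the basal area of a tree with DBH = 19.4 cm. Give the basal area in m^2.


Formula: BA = pi * (DBH/2)^2 / 10000  (cm^2 to m^2)
Radius = DBH/2 = 19.4/2 = 9.7 cm
BA = pi * 9.7^2 / 10000
   = 295.5925 cm^2 / 10000
   = 0.0296 m^2

0.0296


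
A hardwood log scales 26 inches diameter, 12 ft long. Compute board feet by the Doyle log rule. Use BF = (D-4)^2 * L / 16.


Doyle: BF = (D - 4)^2 * L / 16
Adjusted diameter = 26 - 4 = 22 in
(D-4)^2 = 22^2 = 484
BF = 484 * 12 / 16 = 363 BF

363


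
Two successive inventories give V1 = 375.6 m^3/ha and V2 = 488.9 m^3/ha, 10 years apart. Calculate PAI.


Formula: PAI = (V_T2 - V_T1) / (T2 - T1)
Volume increment = 488.9 - 375.6 = 113.3 m^3/ha
PAI = 113.3 / 10 = 11.33 m^3/ha/year

11.33


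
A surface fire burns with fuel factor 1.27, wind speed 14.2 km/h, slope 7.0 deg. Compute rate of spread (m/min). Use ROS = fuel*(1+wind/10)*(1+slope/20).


Formula: ROS = fuel * (1 + wind/10) * (1 + slope/20)
Wind factor = 1 + 14.2/10 = 2.42
Slope factor = 1 + 7.0/20 = 1.35
ROS = 1.27 * 2.42 * 1.35 = 4.15 m/min

4.15


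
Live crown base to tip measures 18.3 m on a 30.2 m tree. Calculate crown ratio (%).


Formula: Crown Ratio = (Crown Length / Total Height) * 100
CR = (18.3 m / 30.2 m) * 100
CR = 0.606 * 100 = 60.6%

60.6


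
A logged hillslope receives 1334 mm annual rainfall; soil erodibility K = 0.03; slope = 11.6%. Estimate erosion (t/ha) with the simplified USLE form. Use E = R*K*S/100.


Formula: E = R * K * S / 100  (simplified USLE)
R * K = 1334 * 0.03 = 40.02
E = 40.02 * 11.6 / 100 = 4.64 t/ha

4.64


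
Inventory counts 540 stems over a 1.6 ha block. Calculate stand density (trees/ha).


Formula: Stand Density = N_trees / Area_ha
Density = 540 trees / 1.6 ha
Density = 338 trees/ha

338


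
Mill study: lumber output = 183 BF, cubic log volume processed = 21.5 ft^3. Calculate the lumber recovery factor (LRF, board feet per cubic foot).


Formula: LRF = Lumber Output (BF) / Log Input (ft^3)
LRF = 183 BF / 21.5 ft^3
LRF = 8.51 BF/ft^3

8.51


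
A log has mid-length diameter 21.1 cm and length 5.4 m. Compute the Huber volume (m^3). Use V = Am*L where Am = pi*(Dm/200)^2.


Huber: V = Am * L,  Am = pi*(Dm/200)^2
Am = pi*(21.1/200)^2 = 0.034967 m^2
V = 0.034967*5.4 = 0.1888 m^3

0.1888


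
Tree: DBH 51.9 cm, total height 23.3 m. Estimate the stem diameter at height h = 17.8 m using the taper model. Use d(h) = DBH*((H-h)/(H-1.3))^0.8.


Taper: d(h) = DBH * ((H - h) / (H - 1.3))^0.8
Numerator = H - h = 23.3 - 17.8 = 5.5 m
Denominator = H - 1.3 = 23.3 - 1.3 = 22.0 m
Ratio = 5.5 / 22.0 = 0.25
d = 51.9 * 0.25^0.8 = 17.1 cm

17.1


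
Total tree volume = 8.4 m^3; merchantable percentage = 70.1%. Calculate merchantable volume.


Formula: MV = V_total * (merchantable_pct / 100)
Merchantable fraction = 70.1% / 100 = 0.701
MV = 8.4 m^3 * 0.701 = 5.888 m^3

5.888


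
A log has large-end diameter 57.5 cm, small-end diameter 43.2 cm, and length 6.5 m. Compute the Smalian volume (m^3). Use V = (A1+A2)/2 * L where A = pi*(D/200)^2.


Smalian: V = (A1 + A2)/2 * L,  A = pi*(D/200)^2
A1 = pi*(57.5/200)^2 = 0.259672 m^2
A2 = pi*(43.2/200)^2 = 0.146574 m^2
V = (0.259672+0.146574)/2*6.5 = 1.3203 m^3

1.3203


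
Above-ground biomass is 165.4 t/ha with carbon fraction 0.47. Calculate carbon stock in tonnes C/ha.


Formula: Carbon Stock = Biomass * Carbon Fraction
C = 165.4 t/ha * 0.47
C = 77.7 t C/ha

77.7


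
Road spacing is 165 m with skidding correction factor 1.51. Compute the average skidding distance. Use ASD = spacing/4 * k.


Formula: ASD = (spacing / 4) * correction
Uncorrected distance = spacing / 4 = 165 / 4 = 41.25 m
ASD = 41.25 * 1.51 = 62 m

62


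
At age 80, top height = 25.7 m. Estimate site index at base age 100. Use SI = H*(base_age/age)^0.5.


Formula: SI = H_dom * (base_age / age)^0.5
Age ratio = 100 / 80 = 1.25
sqrt(age_ratio) = 1.11803
SI = 25.7 * 1.11803 = 28.7 m

28.7


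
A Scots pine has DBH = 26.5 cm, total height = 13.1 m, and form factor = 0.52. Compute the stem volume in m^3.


Formula: V = pi * (DBH/200)^2 * H * ff
Radius = DBH/200 = 26.5/200 = 0.1325 m
Radius^2 = 0.1325^2 = 0.01755625 m^2
V = pi * 0.01755625 * 13.1 * 0.52
V = 0.376 m^3

0.376


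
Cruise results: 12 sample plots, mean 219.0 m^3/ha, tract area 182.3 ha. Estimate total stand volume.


Formula: Total Volume = Mean Volume per ha * Total Area
Total Volume = 219.0 m^3/ha * 182.3 ha
Total Volume = 39924 m^3

39924


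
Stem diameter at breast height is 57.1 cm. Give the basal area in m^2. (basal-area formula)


Formula: BA = pi * (DBH/2)^2 / 10000  (cm^2 to m^2)
Radius = DBH/2 = 57.1/2 = 28.55 cm
BA = pi * 28.55^2 / 10000
   = 2560.72 cm^2 / 10000
   = 0.2561 m^2

0.2561


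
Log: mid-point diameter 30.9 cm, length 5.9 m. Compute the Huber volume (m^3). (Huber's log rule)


Huber: V = Am * L,  Am = pi*(Dm/200)^2
Am = pi*(30.9/200)^2 = 0.074991 m^2
V = 0.074991*5.9 = 0.4424 m^3

0.4424


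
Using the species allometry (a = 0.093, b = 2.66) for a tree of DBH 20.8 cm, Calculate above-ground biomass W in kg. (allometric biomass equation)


Formula: W = a * DBH^b  (allometric power law)
DBH^b = 20.8^2.66 = 3206.6272
W = 0.093 * 3206.6272 = 298.2 kg

298.2


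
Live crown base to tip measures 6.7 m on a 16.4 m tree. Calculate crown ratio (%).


Formula: Crown Ratio = (Crown Length / Total Height) * 100
CR = (6.7 m / 16.4 m) * 100
CR = 0.4085 * 100 = 40.9%

40.9


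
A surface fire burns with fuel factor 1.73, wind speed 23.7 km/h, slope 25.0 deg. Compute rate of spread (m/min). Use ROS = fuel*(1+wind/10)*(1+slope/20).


Formula: ROS = fuel * (1 + wind/10) * (1 + slope/20)
Wind factor = 1 + 23.7/10 = 3.37
Slope factor = 1 + 25.0/20 = 2.25
ROS = 1.73 * 3.37 * 2.25 = 13.12 m/min

13.12


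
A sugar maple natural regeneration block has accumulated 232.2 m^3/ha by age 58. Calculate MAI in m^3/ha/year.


Formula: MAI = Total Volume / Stand Age
MAI = 232.2 m^3/ha / 58 years
MAI = 4.0 m^3/ha/year

4.0


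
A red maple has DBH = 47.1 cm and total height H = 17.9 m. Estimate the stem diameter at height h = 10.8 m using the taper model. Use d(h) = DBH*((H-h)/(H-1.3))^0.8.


Taper: d(h) = DBH * ((H - h) / (H - 1.3))^0.8
Numerator = H - h = 17.9 - 10.8 = 7.1 m
Denominator = H - 1.3 = 17.9 - 1.3 = 16.6 m
Ratio = 7.1 / 16.6 = 0.42771
d = 47.1 * 0.42771^0.8 = 23.9 cm

23.9


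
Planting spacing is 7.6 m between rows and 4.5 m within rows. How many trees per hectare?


Formula: TPH = 10000 m^2/ha / (spacing_x * spacing_y)
Area per tree = 7.6 m * 4.5 m = 34.2 m^2
TPH = 10000 / 34.2 = 292 trees/ha

292


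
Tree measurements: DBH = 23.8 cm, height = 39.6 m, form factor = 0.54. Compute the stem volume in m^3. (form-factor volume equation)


Formula: V = pi * (DBH/200)^2 * H * ff
Radius = DBH/200 = 23.8/200 = 0.119 m
Radius^2 = 0.119^2 = 0.014161 m^2
V = pi * 0.014161 * 39.6 * 0.54
V = 0.951 m^3

0.951


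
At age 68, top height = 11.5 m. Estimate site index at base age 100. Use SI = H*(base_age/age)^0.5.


Formula: SI = H_dom * (base_age / age)^0.5
Age ratio = 100 / 68 = 1.47059
sqrt(age_ratio) = 1.21268
SI = 11.5 * 1.21268 = 13.9 m

13.9


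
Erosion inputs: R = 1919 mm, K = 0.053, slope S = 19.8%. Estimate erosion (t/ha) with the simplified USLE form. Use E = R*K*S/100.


Formula: E = R * K * S / 100  (simplified USLE)
R * K = 1919 * 0.053 = 101.707
E = 101.707 * 19.8 / 100 = 20.14 t/ha

20.14


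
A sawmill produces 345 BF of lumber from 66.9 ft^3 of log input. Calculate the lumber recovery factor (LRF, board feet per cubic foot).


Formula: LRF = Lumber Output (BF) / Log Input (ft^3)
LRF = 345 BF / 66.9 ft^3
LRF = 5.16 BF/ft^3

5.16


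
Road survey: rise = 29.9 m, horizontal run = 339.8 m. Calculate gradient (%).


Formula: Gradient = rise / run * 100
Gradient = 29.9 / 339.8 * 100 = 8.8%

8.8


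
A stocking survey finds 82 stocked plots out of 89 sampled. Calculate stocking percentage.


Formula: Stocking % = stocked plots / total plots * 100
Stocking = 82 / 89 * 100
Stocking = 0.9213 * 100 = 92.1%

92.1


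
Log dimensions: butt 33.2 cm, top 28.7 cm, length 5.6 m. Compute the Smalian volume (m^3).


Smalian: V = (A1 + A2)/2 * L,  A = pi*(D/200)^2
A1 = pi*(33.2/200)^2 = 0.08657 m^2
A2 = pi*(28.7/200)^2 = 0.064692 m^2
V = (0.08657+0.064692)/2*5.6 = 0.4235 m^3

0.4235


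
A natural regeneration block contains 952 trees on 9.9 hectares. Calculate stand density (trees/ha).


Formula: Stand Density = N_trees / Area_ha
Density = 952 trees / 9.9 ha
Density = 96 trees/ha

96


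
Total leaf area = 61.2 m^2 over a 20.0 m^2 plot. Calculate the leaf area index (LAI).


Formula: LAI = total leaf area / ground area  (dimensionless)
LAI = 61.2 m^2 / 20.0 m^2
LAI = 3.06

3.06


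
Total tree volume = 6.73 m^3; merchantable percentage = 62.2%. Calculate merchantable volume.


Formula: MV = V_total * (merchantable_pct / 100)
Merchantable fraction = 62.2% / 100 = 0.622
MV = 6.73 m^3 * 0.622 = 4.186 m^3

4.186


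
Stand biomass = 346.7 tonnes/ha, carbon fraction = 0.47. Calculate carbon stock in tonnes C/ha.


Formula: Carbon Stock = Biomass * Carbon Fraction
C = 346.7 t/ha * 0.47
C = 162.9 t C/ha

162.9


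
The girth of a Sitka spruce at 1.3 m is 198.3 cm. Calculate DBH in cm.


Formula: DBH = C / pi
DBH = 198.3 / pi
pi = 3.14159...
DBH = 63.1 cm

63.1


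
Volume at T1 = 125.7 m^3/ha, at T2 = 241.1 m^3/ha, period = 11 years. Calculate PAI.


Formula: PAI = (V_T2 - V_T1) / (T2 - T1)
Volume increment = 241.1 - 125.7 = 115.4 m^3/ha
PAI = 115.4 / 11 = 10.49 m^3/ha/year

10.49


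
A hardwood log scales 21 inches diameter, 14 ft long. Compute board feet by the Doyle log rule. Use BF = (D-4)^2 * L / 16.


Doyle: BF = (D - 4)^2 * L / 16
Adjusted diameter = 21 - 4 = 17 in
(D-4)^2 = 17^2 = 289
BF = 289 * 14 / 16 = 253 BF

253


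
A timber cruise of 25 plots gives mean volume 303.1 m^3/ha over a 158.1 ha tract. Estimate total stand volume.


Formula: Total Volume = Mean Volume per ha * Total Area
Total Volume = 303.1 m^3/ha * 158.1 ha
Total Volume = 47920 m^3

47920


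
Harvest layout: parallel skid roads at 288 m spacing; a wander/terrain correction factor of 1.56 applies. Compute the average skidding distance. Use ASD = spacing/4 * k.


Formula: ASD = (spacing / 4) * correction
Uncorrected distance = spacing / 4 = 288 / 4 = 72 m
ASD = 72 * 1.56 = 112 m

112


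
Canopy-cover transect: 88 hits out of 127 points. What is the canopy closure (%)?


Formula: Canopy closure = covered points / total points * 100
Closure = 88 / 127 * 100
Closure = 0.6929 * 100 = 69.3%

69.3


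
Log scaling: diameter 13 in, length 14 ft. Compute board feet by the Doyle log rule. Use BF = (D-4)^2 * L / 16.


Doyle: BF = (D - 4)^2 * L / 16
Adjusted diameter = 13 - 4 = 9 in
(D-4)^2 = 9^2 = 81
BF = 81 * 14 / 16 = 71 BF

71


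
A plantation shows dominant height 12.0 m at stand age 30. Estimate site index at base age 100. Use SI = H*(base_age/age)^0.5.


Formula: SI = H_dom * (base_age / age)^0.5
Age ratio = 100 / 30 = 3.33333
sqrt(age_ratio) = 1.82574
SI = 12.0 * 1.82574 = 21.9 m

21.9


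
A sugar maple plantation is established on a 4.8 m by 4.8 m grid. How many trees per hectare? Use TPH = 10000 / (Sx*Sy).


Formula: TPH = 10000 m^2/ha / (spacing_x * spacing_y)
Area per tree = 4.8 m * 4.8 m = 23.04 m^2
TPH = 10000 / 23.04 = 434 trees/ha

434


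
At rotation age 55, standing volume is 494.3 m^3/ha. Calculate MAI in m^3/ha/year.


Formula: MAI = Total Volume / Stand Age
MAI = 494.3 m^3/ha / 55 years
MAI = 8.99 m^3/ha/year

8.99


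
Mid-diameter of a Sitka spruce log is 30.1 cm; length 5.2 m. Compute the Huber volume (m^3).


Huber: V = Am * L,  Am = pi*(Dm/200)^2
Am = pi*(30.1/200)^2 = 0.071158 m^2
V = 0.071158*5.2 = 0.37 m^3

0.37


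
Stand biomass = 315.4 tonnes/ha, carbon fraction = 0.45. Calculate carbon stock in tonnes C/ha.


Formula: Carbon Stock = Biomass * Carbon Fraction
C = 315.4 t/ha * 0.45
C = 141.9 t C/ha

141.9


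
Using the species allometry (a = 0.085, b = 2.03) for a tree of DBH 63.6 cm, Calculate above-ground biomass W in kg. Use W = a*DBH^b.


Formula: W = a * DBH^b  (allometric power law)
DBH^b = 63.6^2.03 = 4581.6082
W = 0.085 * 4581.6082 = 389.4 kg

389.4


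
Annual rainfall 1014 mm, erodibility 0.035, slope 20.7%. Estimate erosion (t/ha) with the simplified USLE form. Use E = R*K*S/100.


Formula: E = R * K * S / 100  (simplified USLE)
R * K = 1014 * 0.035 = 35.49
E = 35.49 * 20.7 / 100 = 7.35 t/ha

7.35


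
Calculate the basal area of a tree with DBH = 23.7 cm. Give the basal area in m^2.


Formula: BA = pi * (DBH/2)^2 / 10000  (cm^2 to m^2)
Radius = DBH/2 = 23.7/2 = 11.85 cm
BA = pi * 11.85^2 / 10000
   = 441.1503 cm^2 / 10000
   = 0.0441 m^2

0.0441


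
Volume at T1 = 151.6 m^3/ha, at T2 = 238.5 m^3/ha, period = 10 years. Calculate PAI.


Formula: PAI = (V_T2 - V_T1) / (T2 - T1)
Volume increment = 238.5 - 151.6 = 86.9 m^3/ha
PAI = 86.9 / 10 = 8.69 m^3/ha/year

8.69


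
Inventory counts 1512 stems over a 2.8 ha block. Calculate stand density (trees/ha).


Formula: Stand Density = N_trees / Area_ha
Density = 1512 trees / 2.8 ha
Density = 540 trees/ha

540


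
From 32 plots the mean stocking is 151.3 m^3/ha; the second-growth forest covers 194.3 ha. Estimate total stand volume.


Formula: Total Volume = Mean Volume per ha * Total Area
Total Volume = 151.3 m^3/ha * 194.3 ha
Total Volume = 29398 m^3

29398


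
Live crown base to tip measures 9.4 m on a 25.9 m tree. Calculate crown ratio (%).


Formula: Crown Ratio = (Crown Length / Total Height) * 100
CR = (9.4 m / 25.9 m) * 100
CR = 0.3629 * 100 = 36.3%

36.3


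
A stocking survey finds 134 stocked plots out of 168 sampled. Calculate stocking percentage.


Formula: Stocking % = stocked plots / total plots * 100
Stocking = 134 / 168 * 100
Stocking = 0.7976 * 100 = 79.8%

79.8


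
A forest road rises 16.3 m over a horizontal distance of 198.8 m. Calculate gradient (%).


Formula: Gradient = rise / run * 100
Gradient = 16.3 / 198.8 * 100 = 8.2%

8.2


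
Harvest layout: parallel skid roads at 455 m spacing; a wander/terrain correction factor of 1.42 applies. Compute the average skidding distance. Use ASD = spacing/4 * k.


Formula: ASD = (spacing / 4) * correction
Uncorrected distance = spacing / 4 = 455 / 4 = 113.75 m
ASD = 113.75 * 1.42 = 162 m

162


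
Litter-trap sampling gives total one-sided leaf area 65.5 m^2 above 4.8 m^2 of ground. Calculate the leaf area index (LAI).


Formula: LAI = total leaf area / ground area  (dimensionless)
LAI = 65.5 m^2 / 4.8 m^2
LAI = 13.65

13.65


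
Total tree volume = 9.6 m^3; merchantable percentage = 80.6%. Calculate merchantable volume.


Formula: MV = V_total * (merchantable_pct / 100)
Merchantable fraction = 80.6% / 100 = 0.806
MV = 9.6 m^3 * 0.806 = 7.738 m^3

7.738


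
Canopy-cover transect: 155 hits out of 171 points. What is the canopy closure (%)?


Formula: Canopy closure = covered points / total points * 100
Closure = 155 / 171 * 100
Closure = 0.9064 * 100 = 90.6%

90.6


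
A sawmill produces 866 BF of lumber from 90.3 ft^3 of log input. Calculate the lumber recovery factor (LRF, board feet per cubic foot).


Formula: LRF = Lumber Output (BF) / Log Input (ft^3)
LRF = 866 BF / 90.3 ft^3
LRF = 9.59 BF/ft^3

9.59
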